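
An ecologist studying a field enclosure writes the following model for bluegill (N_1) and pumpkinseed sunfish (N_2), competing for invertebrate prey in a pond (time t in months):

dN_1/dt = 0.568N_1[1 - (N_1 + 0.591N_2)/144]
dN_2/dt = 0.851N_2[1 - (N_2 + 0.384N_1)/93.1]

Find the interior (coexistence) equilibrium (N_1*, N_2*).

Setting both brackets to zero gives the nullclines N_1 + 0.591N_2 = 144 and 0.384N_1 + N_2 = 93.1.
Substituting N_2 = 93.1 - 0.384N_1 into the first: N_1(1 - 0.591·0.384) = 144 - 0.591·93.1.
So N_1* = 89/0.773 = 115, and then N_2* = 93.1 - 0.384·115 = 48.9.

N_1* ≈ 115, N_2* ≈ 48.9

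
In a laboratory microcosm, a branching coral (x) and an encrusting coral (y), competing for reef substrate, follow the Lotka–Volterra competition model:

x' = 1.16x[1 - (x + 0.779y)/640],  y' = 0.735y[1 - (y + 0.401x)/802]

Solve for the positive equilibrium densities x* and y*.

Setting both brackets to zero gives the nullclines x + 0.779y = 640 and 0.401x + y = 802.
Substituting y = 802 - 0.401x into the first: x(1 - 0.779·0.401) = 640 - 0.779·802.
So x* = 15.2/0.688 = 22.2, and then y* = 802 - 0.401·22.2 = 793.

x* ≈ 22.2, y* ≈ 793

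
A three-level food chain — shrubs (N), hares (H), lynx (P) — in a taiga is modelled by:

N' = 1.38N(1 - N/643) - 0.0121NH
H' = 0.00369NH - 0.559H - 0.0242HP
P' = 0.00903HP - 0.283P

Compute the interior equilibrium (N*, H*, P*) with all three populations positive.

From dP/dt = 0: 0.00903H* = 0.283, so H* = 31.3.
From dN/dt = 0: 1.38(1 - N*/643) = 0.0121·31.3, giving N* = 643·(1 - 0.275) = 466.
From dH/dt = 0: 0.00369·466 - 0.559 = 0.0242P*, so P* = 1.16/0.0242 = 48.

N* ≈ 466, H* ≈ 31.3, P* ≈ 48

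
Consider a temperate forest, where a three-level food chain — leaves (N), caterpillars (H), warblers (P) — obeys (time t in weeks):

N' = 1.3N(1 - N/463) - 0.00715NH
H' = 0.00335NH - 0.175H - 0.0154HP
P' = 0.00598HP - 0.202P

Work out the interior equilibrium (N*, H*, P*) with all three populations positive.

From dP/dt = 0: 0.00598H* = 0.202, so H* = 33.8.
From dN/dt = 0: 1.3(1 - N*/463) = 0.00715·33.8, giving N* = 463·(1 - 0.186) = 377.
From dH/dt = 0: 0.00335·377 - 0.175 = 0.0154P*, so P* = 1.09/0.0154 = 70.6.

N* ≈ 377, H* ≈ 33.8, P* ≈ 70.6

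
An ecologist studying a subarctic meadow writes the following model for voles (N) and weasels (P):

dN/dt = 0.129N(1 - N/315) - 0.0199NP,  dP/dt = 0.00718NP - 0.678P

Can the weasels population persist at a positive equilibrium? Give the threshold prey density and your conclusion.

The predator equation gives dP/dt > 0 only when N > 0.678/0.00718 = 94.4.
Without the predator, N → K = 315. Since 315 > 94.4, the predator can invade and persist.

Threshold N = 94.4; K > 94.4, so yes, the predator persists.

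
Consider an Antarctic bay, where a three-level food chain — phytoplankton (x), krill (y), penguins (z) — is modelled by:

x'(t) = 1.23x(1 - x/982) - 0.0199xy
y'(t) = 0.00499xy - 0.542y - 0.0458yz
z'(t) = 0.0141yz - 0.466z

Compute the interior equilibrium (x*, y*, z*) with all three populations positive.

From dz/dt = 0: 0.0141y* = 0.466, so y* = 33.
From dx/dt = 0: 1.23(1 - x*/982) = 0.0199·33, giving x* = 982·(1 - 0.535) = 457.
From dy/dt = 0: 0.00499·457 - 0.542 = 0.0458z*, so z* = 1.74/0.0458 = 37.9.

x* ≈ 457, y* ≈ 33, z* ≈ 37.9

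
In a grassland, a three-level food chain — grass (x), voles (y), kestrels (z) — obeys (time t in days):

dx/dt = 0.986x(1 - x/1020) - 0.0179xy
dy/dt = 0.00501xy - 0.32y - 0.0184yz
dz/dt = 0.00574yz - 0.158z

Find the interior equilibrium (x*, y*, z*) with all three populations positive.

From dz/dt = 0: 0.00574y* = 0.158, so y* = 27.5.
From dx/dt = 0: 0.986(1 - x*/1020) = 0.0179·27.5, giving x* = 1020·(1 - 0.5) = 510.
From dy/dt = 0: 0.00501·510 - 0.32 = 0.0184z*, so z* = 2.24/0.0184 = 122.

x* ≈ 510, y* ≈ 27.5, z* ≈ 122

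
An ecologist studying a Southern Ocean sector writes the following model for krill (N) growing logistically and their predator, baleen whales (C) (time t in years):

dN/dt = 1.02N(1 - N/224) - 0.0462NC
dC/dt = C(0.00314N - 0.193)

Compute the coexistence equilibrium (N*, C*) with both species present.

N* ≈ 61.5, C* ≈ 16

From dC/dt = 0 with C > 0: 0.00314N* = 0.193, so N* = 61.5.
Substitute into dN/dt = 0: 1.02(1 - 61.5/224) = 0.0462C*.
The bracket is 0.726, giving C* = 0.74/0.0462 = 16.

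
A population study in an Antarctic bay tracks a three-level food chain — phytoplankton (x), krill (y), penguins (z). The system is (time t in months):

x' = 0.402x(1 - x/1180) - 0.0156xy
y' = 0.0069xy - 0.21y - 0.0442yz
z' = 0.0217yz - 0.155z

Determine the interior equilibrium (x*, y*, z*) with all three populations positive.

x* ≈ 853, y* ≈ 7.14, z* ≈ 128

From dz/dt = 0: 0.0217y* = 0.155, so y* = 7.14.
From dx/dt = 0: 0.402(1 - x*/1180) = 0.0156·7.14, giving x* = 1180·(1 - 0.277) = 853.
From dy/dt = 0: 0.0069·853 - 0.21 = 0.0442z*, so z* = 5.68/0.0442 = 128.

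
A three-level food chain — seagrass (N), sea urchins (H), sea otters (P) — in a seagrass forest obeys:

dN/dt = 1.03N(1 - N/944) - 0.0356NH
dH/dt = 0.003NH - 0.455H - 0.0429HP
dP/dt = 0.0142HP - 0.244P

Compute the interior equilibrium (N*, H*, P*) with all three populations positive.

N* ≈ 383, H* ≈ 17.2, P* ≈ 16.2

From dP/dt = 0: 0.0142H* = 0.244, so H* = 17.2.
From dN/dt = 0: 1.03(1 - N*/944) = 0.0356·17.2, giving N* = 944·(1 - 0.594) = 383.
From dH/dt = 0: 0.003·383 - 0.455 = 0.0429P*, so P* = 0.695/0.0429 = 16.2.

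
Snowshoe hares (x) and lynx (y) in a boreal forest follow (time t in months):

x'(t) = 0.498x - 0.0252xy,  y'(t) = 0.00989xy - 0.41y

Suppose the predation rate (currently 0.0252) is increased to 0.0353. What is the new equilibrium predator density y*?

y* ≈ 14.1

At the interior fixed point, setting dx/dt = 0 with x > 0 fixes y* = (prey growth rate)/(xy coefficient) — independent of the other coefficients.
With the change, y* = 0.498/0.0353 = 14.1; it falls from 19.8.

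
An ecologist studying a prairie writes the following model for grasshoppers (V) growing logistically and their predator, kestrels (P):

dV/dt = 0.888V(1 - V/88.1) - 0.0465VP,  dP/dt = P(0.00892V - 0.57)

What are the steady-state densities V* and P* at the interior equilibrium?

From dP/dt = 0 with P > 0: 0.00892V* = 0.57, so V* = 63.9.
Substitute into dV/dt = 0: 0.888(1 - 63.9/88.1) = 0.0465P*.
The bracket is 0.275, giving P* = 0.244/0.0465 = 5.25.

V* ≈ 63.9, P* ≈ 5.25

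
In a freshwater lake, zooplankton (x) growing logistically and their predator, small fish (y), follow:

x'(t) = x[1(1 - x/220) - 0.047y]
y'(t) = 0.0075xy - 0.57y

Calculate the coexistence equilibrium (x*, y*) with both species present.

From dy/dt = 0 with y > 0: 0.0075x* = 0.57, so x* = 76.
Substitute into dx/dt = 0: 1(1 - 76/220) = 0.047y*.
The bracket is 0.655, giving y* = 0.655/0.047 = 13.9.

x* ≈ 76, y* ≈ 13.9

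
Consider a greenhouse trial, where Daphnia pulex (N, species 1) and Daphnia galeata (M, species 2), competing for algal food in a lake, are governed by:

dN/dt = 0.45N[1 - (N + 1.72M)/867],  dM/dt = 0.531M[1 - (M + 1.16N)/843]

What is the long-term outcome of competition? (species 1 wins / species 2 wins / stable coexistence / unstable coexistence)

Compare the nullcline intercepts: K1/α12 = 867/1.72 = 504 < K2 = 843; K2/α21 = 843/1.16 = 727 < K1 = 867.
Since both are reversed, neither can invade when rare; the interior point is a saddle.

unstable coexistence (outcome depends on initial conditions)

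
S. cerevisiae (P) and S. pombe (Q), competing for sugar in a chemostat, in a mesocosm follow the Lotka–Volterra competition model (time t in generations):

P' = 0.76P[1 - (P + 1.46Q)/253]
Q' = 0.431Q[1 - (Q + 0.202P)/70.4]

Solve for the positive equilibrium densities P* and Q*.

P* ≈ 213, Q* ≈ 27.4

Setting both brackets to zero gives the nullclines P + 1.46Q = 253 and 0.202P + Q = 70.4.
Substituting Q = 70.4 - 0.202P into the first: P(1 - 1.46·0.202) = 253 - 1.46·70.4.
So P* = 150/0.705 = 213, and then Q* = 70.4 - 0.202·213 = 27.4.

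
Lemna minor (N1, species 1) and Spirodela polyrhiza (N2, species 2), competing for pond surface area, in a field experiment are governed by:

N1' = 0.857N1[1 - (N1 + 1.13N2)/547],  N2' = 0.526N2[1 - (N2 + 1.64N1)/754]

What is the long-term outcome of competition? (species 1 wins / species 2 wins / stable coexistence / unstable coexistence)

Compare the nullcline intercepts: K1/α12 = 547/1.13 = 484 < K2 = 754; K2/α21 = 754/1.64 = 460 < K1 = 547.
Since both are reversed, neither can invade when rare; the interior point is a saddle.

unstable coexistence (outcome depends on initial conditions)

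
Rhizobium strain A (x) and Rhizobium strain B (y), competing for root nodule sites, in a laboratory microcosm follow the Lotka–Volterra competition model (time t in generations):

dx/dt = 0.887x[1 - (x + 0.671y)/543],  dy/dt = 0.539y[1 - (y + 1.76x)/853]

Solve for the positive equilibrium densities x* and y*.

Setting both brackets to zero gives the nullclines x + 0.671y = 543 and 1.76x + y = 853.
Substituting y = 853 - 1.76x into the first: x(1 - 0.671·1.76) = 543 - 0.671·853.
So x* = -29.4/-0.181 = 162, and then y* = 853 - 1.76·162 = 567.

x* ≈ 162, y* ≈ 567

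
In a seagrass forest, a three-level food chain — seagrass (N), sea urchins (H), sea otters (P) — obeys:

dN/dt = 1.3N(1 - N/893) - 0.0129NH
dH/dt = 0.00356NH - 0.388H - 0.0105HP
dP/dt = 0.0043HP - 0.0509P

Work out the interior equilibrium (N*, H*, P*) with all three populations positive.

From dP/dt = 0: 0.0043H* = 0.0509, so H* = 11.8.
From dN/dt = 0: 1.3(1 - N*/893) = 0.0129·11.8, giving N* = 893·(1 - 0.117) = 788.
From dH/dt = 0: 0.00356·788 - 0.388 = 0.0105P*, so P* = 2.42/0.0105 = 230.

N* ≈ 788, H* ≈ 11.8, P* ≈ 230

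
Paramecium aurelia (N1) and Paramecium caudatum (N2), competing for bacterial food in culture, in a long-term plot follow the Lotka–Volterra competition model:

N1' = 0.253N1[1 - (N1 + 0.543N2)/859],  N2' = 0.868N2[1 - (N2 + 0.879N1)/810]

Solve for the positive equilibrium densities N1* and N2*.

N1* ≈ 802, N2* ≈ 105

Setting both brackets to zero gives the nullclines N1 + 0.543N2 = 859 and 0.879N1 + N2 = 810.
Substituting N2 = 810 - 0.879N1 into the first: N1(1 - 0.543·0.879) = 859 - 0.543·810.
So N1* = 419/0.523 = 802, and then N2* = 810 - 0.879·802 = 105.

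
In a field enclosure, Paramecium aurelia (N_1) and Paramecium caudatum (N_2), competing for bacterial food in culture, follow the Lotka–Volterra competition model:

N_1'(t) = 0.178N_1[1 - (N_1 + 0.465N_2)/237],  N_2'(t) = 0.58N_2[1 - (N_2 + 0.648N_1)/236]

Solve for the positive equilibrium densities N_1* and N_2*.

Setting both brackets to zero gives the nullclines N_1 + 0.465N_2 = 237 and 0.648N_1 + N_2 = 236.
Substituting N_2 = 236 - 0.648N_1 into the first: N_1(1 - 0.465·0.648) = 237 - 0.465·236.
So N_1* = 127/0.699 = 182, and then N_2* = 236 - 0.648·182 = 118.

N_1* ≈ 182, N_2* ≈ 118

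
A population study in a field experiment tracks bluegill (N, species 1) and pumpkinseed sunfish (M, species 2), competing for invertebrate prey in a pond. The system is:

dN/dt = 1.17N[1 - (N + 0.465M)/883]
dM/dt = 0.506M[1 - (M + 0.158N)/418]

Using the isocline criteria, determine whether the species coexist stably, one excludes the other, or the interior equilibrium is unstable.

Compare the nullcline intercepts: K1/α12 = 883/0.465 = 1900 > K2 = 418; K2/α21 = 418/0.158 = 2650 > K1 = 883.
Since both inequalities hold, each species can invade when rare, so the interior equilibrium is stable.

stable coexistence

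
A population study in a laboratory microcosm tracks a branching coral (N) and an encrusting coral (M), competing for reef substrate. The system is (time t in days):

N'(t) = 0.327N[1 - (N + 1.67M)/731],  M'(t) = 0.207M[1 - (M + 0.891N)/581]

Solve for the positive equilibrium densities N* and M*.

Setting both brackets to zero gives the nullclines N + 1.67M = 731 and 0.891N + M = 581.
Substituting M = 581 - 0.891N into the first: N(1 - 1.67·0.891) = 731 - 1.67·581.
So N* = -239/-0.488 = 490, and then M* = 581 - 0.891·490 = 144.

N* ≈ 490, M* ≈ 144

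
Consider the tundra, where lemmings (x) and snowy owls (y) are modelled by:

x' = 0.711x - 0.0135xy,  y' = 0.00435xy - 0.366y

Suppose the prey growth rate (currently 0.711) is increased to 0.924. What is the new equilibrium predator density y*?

y* ≈ 68.4

At the interior fixed point, setting dx/dt = 0 with x > 0 fixes y* = (prey growth rate)/(xy coefficient) — independent of the other coefficients.
With the change, y* = 0.924/0.0135 = 68.4; it rises from 52.7.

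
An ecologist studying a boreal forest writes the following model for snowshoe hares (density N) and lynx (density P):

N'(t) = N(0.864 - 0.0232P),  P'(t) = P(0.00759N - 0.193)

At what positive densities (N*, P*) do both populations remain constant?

N* ≈ 25.4, P* ≈ 37.2

Set dP/dt = 0 with P > 0: 0.00759N - 0.193 = 0, so N* = 0.193/0.00759 = 25.4.
Set dN/dt = 0 with N > 0: 0.864 - 0.0232P = 0, so P* = 0.864/0.0232 = 37.2.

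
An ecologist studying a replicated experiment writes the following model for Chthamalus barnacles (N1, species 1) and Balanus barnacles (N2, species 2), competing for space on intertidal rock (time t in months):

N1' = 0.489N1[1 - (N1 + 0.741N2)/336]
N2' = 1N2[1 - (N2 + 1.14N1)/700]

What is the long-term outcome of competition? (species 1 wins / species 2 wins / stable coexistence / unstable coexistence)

Compare the nullcline intercepts: K1/α12 = 336/0.741 = 453 < K2 = 700; K2/α21 = 700/1.14 = 614 > K1 = 336.
Since the inequalities point opposite ways, species 2 can invade but species 1 cannot.

species 2 excludes species 1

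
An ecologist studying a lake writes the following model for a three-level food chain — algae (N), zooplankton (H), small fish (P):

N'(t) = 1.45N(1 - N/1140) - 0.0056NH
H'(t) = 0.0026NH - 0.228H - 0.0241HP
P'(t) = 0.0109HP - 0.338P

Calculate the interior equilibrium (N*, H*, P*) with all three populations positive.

From dP/dt = 0: 0.0109H* = 0.338, so H* = 31.
From dN/dt = 0: 1.45(1 - N*/1140) = 0.0056·31, giving N* = 1140·(1 - 0.12) = 1000.
From dH/dt = 0: 0.0026·1000 - 0.228 = 0.0241P*, so P* = 2.38/0.0241 = 98.8.

N* ≈ 1000, H* ≈ 31, P* ≈ 98.8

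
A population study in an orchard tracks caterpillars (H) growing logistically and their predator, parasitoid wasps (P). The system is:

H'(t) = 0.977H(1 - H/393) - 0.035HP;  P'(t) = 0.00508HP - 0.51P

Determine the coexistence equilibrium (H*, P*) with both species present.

From dP/dt = 0 with P > 0: 0.00508H* = 0.51, so H* = 100.
Substitute into dH/dt = 0: 0.977(1 - 100/393) = 0.035P*.
The bracket is 0.745, giving P* = 0.727/0.035 = 20.8.

H* ≈ 100, P* ≈ 20.8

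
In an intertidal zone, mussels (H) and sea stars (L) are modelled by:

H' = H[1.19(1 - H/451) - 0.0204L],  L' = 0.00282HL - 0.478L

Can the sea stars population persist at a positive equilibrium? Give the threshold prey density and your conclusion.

Threshold H = 170; K > 170, so yes, the predator persists.

The predator equation gives dL/dt > 0 only when H > 0.478/0.00282 = 170.
Without the predator, H → K = 451. Since 451 > 170, the predator can invade and persist.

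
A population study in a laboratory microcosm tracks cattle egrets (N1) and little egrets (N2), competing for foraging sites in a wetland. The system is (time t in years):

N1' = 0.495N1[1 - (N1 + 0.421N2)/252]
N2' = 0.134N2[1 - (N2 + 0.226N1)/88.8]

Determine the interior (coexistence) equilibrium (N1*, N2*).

Setting both brackets to zero gives the nullclines N1 + 0.421N2 = 252 and 0.226N1 + N2 = 88.8.
Substituting N2 = 88.8 - 0.226N1 into the first: N1(1 - 0.421·0.226) = 252 - 0.421·88.8.
So N1* = 215/0.905 = 237, and then N2* = 88.8 - 0.226·237 = 35.2.

N1* ≈ 237, N2* ≈ 35.2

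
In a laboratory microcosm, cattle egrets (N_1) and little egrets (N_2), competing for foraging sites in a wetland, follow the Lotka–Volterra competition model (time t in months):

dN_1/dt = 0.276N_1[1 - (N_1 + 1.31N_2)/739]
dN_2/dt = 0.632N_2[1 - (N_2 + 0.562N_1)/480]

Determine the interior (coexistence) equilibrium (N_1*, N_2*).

N_1* ≈ 418, N_2* ≈ 245

Setting both brackets to zero gives the nullclines N_1 + 1.31N_2 = 739 and 0.562N_1 + N_2 = 480.
Substituting N_2 = 480 - 0.562N_1 into the first: N_1(1 - 1.31·0.562) = 739 - 1.31·480.
So N_1* = 110/0.264 = 418, and then N_2* = 480 - 0.562·418 = 245.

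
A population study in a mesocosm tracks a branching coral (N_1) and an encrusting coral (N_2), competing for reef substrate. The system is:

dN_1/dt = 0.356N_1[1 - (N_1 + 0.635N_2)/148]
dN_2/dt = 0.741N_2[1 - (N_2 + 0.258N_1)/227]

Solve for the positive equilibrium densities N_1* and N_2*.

N_1* ≈ 4.61, N_2* ≈ 226

Setting both brackets to zero gives the nullclines N_1 + 0.635N_2 = 148 and 0.258N_1 + N_2 = 227.
Substituting N_2 = 227 - 0.258N_1 into the first: N_1(1 - 0.635·0.258) = 148 - 0.635·227.
So N_1* = 3.85/0.836 = 4.61, and then N_2* = 227 - 0.258·4.61 = 226.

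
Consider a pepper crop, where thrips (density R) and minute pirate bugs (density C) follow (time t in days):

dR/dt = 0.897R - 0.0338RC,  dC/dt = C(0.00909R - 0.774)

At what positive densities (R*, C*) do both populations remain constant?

R* ≈ 85.1, C* ≈ 26.5

Set dC/dt = 0 with C > 0: 0.00909R - 0.774 = 0, so R* = 0.774/0.00909 = 85.1.
Set dR/dt = 0 with R > 0: 0.897 - 0.0338C = 0, so C* = 0.897/0.0338 = 26.5.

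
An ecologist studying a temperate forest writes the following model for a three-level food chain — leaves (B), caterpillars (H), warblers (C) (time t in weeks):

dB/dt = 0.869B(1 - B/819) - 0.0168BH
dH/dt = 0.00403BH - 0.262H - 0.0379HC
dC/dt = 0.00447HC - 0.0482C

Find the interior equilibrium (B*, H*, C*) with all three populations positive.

B* ≈ 648, H* ≈ 10.8, C* ≈ 62

From dC/dt = 0: 0.00447H* = 0.0482, so H* = 10.8.
From dB/dt = 0: 0.869(1 - B*/819) = 0.0168·10.8, giving B* = 819·(1 - 0.208) = 648.
From dH/dt = 0: 0.00403·648 - 0.262 = 0.0379C*, so C* = 2.35/0.0379 = 62.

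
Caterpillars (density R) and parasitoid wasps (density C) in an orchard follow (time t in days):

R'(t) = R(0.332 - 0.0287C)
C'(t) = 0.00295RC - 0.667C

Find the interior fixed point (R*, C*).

R* ≈ 226, C* ≈ 11.6

Set dC/dt = 0 with C > 0: 0.00295R - 0.667 = 0, so R* = 0.667/0.00295 = 226.
Set dR/dt = 0 with R > 0: 0.332 - 0.0287C = 0, so C* = 0.332/0.0287 = 11.6.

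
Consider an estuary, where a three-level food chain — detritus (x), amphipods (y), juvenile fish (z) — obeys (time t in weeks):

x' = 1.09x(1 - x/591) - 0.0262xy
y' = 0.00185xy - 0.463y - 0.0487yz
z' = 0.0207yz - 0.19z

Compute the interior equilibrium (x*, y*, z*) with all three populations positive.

From dz/dt = 0: 0.0207y* = 0.19, so y* = 9.18.
From dx/dt = 0: 1.09(1 - x*/591) = 0.0262·9.18, giving x* = 591·(1 - 0.221) = 461.
From dy/dt = 0: 0.00185·461 - 0.463 = 0.0487z*, so z* = 0.389/0.0487 = 7.99.

x* ≈ 461, y* ≈ 9.18, z* ≈ 7.99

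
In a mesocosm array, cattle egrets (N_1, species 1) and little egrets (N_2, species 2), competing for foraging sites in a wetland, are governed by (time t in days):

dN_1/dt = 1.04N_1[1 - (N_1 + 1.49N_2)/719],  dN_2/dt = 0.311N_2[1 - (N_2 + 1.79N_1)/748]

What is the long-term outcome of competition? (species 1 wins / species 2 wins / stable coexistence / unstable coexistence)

unstable coexistence (outcome depends on initial conditions)

Compare the nullcline intercepts: K1/α12 = 719/1.49 = 483 < K2 = 748; K2/α21 = 748/1.79 = 418 < K1 = 719.
Since both are reversed, neither can invade when rare; the interior point is a saddle.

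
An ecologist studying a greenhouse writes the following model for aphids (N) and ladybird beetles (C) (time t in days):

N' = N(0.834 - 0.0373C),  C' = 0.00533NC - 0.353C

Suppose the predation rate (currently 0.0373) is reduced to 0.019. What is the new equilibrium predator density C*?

At the interior fixed point, setting dN/dt = 0 with N > 0 fixes C* = (prey growth rate)/(NC coefficient) — independent of the other coefficients.
With the change, C* = 0.834/0.019 = 43.9; it rises from 22.4.

C* ≈ 43.9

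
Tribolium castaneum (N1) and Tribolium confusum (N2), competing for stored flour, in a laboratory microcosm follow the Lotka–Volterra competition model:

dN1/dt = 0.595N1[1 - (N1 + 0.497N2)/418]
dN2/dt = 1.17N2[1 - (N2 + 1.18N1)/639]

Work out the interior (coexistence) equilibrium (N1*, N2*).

N1* ≈ 243, N2* ≈ 352

Setting both brackets to zero gives the nullclines N1 + 0.497N2 = 418 and 1.18N1 + N2 = 639.
Substituting N2 = 639 - 1.18N1 into the first: N1(1 - 0.497·1.18) = 418 - 0.497·639.
So N1* = 100/0.414 = 243, and then N2* = 639 - 1.18·243 = 352.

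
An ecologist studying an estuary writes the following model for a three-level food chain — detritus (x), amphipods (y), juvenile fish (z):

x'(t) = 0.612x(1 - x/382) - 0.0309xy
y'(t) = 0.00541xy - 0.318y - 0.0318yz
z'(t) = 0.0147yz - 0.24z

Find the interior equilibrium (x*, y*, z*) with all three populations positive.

From dz/dt = 0: 0.0147y* = 0.24, so y* = 16.3.
From dx/dt = 0: 0.612(1 - x*/382) = 0.0309·16.3, giving x* = 382·(1 - 0.824) = 67.1.
From dy/dt = 0: 0.00541·67.1 - 0.318 = 0.0318z*, so z* = 0.045/0.0318 = 1.42.

x* ≈ 67.1, y* ≈ 16.3, z* ≈ 1.42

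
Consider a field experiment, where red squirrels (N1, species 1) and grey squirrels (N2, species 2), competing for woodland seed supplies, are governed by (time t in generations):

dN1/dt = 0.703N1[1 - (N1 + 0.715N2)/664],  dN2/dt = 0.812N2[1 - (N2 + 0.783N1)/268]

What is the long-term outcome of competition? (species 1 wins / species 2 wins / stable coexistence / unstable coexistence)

Compare the nullcline intercepts: K1/α12 = 664/0.715 = 929 > K2 = 268; K2/α21 = 268/0.783 = 342 < K1 = 664.
Since the inequalities point opposite ways, species 1 can invade but species 2 cannot.

species 1 excludes species 2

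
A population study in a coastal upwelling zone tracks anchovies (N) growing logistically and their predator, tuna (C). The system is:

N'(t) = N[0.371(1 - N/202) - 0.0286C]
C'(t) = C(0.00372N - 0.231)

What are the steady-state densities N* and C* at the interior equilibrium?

From dC/dt = 0 with C > 0: 0.00372N* = 0.231, so N* = 62.1.
Substitute into dN/dt = 0: 0.371(1 - 62.1/202) = 0.0286C*.
The bracket is 0.693, giving C* = 0.257/0.0286 = 8.98.

N* ≈ 62.1, C* ≈ 8.98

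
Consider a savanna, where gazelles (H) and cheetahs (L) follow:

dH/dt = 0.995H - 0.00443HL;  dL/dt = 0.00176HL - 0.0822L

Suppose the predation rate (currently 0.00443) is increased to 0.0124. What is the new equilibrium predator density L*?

L* ≈ 80.2

At the interior fixed point, setting dH/dt = 0 with H > 0 fixes L* = (prey growth rate)/(HL coefficient) — independent of the other coefficients.
With the change, L* = 0.995/0.0124 = 80.2; it falls from 225.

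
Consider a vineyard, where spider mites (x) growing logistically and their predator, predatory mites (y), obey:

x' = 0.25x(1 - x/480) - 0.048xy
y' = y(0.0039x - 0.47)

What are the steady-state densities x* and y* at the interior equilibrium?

x* ≈ 121, y* ≈ 3.9

From dy/dt = 0 with y > 0: 0.0039x* = 0.47, so x* = 121.
Substitute into dx/dt = 0: 0.25(1 - 121/480) = 0.048y*.
The bracket is 0.749, giving y* = 0.187/0.048 = 3.9.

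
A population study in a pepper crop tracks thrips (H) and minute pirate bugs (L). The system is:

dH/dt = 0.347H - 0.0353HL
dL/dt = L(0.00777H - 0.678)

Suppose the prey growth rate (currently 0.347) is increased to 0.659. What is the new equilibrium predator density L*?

L* ≈ 18.7

At the interior fixed point, setting dH/dt = 0 with H > 0 fixes L* = (prey growth rate)/(HL coefficient) — independent of the other coefficients.
With the change, L* = 0.659/0.0353 = 18.7; it rises from 9.83.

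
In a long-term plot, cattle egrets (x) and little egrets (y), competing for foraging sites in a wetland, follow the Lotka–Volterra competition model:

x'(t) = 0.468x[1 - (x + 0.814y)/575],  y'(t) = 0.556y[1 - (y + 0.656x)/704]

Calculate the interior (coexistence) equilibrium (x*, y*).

Setting both brackets to zero gives the nullclines x + 0.814y = 575 and 0.656x + y = 704.
Substituting y = 704 - 0.656x into the first: x(1 - 0.814·0.656) = 575 - 0.814·704.
So x* = 1.94/0.466 = 4.17, and then y* = 704 - 0.656·4.17 = 701.

x* ≈ 4.17, y* ≈ 701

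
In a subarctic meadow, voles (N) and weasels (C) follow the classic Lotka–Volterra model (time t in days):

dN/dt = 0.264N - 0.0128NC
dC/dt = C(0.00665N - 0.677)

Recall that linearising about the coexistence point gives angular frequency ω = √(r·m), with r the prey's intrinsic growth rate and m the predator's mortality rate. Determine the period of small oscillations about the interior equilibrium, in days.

T ≈ 14.9 days

Here r = 0.264 and m = 0.677, so r·m = 0.179.
ω = √0.179 = 0.423 per day, hence T = 2π/ω ≈ 14.9 days.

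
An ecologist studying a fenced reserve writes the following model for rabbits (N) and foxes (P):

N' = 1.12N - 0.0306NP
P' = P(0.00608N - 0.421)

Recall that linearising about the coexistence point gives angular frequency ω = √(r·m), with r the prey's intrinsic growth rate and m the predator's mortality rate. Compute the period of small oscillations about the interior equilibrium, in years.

Here r = 1.12 and m = 0.421, so r·m = 0.472.
ω = √0.472 = 0.687 per year, hence T = 2π/ω ≈ 9.15 years.

T ≈ 9.15 years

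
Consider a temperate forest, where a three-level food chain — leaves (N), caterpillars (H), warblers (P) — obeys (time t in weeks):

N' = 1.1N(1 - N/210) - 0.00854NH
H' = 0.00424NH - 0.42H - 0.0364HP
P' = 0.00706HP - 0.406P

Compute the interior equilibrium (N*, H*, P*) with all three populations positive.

From dP/dt = 0: 0.00706H* = 0.406, so H* = 57.5.
From dN/dt = 0: 1.1(1 - N*/210) = 0.00854·57.5, giving N* = 210·(1 - 0.446) = 116.
From dH/dt = 0: 0.00424·116 - 0.42 = 0.0364P*, so P* = 0.0729/0.0364 = 2.

N* ≈ 116, H* ≈ 57.5, P* ≈ 2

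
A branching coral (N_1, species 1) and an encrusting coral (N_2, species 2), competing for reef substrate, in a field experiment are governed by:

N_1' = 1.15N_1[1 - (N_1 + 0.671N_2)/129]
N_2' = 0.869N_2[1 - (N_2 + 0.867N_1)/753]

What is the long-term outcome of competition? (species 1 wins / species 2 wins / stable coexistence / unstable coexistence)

species 2 excludes species 1

Compare the nullcline intercepts: K1/α12 = 129/0.671 = 192 < K2 = 753; K2/α21 = 753/0.867 = 869 > K1 = 129.
Since the inequalities point opposite ways, species 2 can invade but species 1 cannot.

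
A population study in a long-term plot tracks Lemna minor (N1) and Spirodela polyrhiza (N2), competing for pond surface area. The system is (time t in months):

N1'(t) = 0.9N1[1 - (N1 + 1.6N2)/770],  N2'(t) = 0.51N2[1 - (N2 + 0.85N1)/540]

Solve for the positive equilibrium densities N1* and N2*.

Setting both brackets to zero gives the nullclines N1 + 1.6N2 = 770 and 0.85N1 + N2 = 540.
Substituting N2 = 540 - 0.85N1 into the first: N1(1 - 1.6·0.85) = 770 - 1.6·540.
So N1* = -94/-0.36 = 261, and then N2* = 540 - 0.85·261 = 318.

N1* ≈ 261, N2* ≈ 318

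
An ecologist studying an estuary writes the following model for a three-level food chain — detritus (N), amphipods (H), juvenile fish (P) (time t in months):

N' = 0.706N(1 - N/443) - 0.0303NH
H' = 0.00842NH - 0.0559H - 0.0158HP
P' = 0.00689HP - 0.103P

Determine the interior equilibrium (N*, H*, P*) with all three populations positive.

N* ≈ 159, H* ≈ 14.9, P* ≈ 81.1

From dP/dt = 0: 0.00689H* = 0.103, so H* = 14.9.
From dN/dt = 0: 0.706(1 - N*/443) = 0.0303·14.9, giving N* = 443·(1 - 0.642) = 159.
From dH/dt = 0: 0.00842·159 - 0.0559 = 0.0158P*, so P* = 1.28/0.0158 = 81.1.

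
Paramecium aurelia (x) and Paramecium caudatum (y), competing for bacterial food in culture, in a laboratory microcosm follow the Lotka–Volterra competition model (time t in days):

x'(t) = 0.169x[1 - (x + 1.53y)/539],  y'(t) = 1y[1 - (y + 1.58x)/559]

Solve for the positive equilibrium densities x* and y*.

x* ≈ 223, y* ≈ 206

Setting both brackets to zero gives the nullclines x + 1.53y = 539 and 1.58x + y = 559.
Substituting y = 559 - 1.58x into the first: x(1 - 1.53·1.58) = 539 - 1.53·559.
So x* = -316/-1.42 = 223, and then y* = 559 - 1.58·223 = 206.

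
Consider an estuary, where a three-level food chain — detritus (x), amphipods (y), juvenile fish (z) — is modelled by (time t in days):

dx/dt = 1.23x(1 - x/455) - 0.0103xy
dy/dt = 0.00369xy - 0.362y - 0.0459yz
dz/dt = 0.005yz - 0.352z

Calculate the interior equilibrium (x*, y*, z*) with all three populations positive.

From dz/dt = 0: 0.005y* = 0.352, so y* = 70.4.
From dx/dt = 0: 1.23(1 - x*/455) = 0.0103·70.4, giving x* = 455·(1 - 0.59) = 187.
From dy/dt = 0: 0.00369·187 - 0.362 = 0.0459z*, so z* = 0.327/0.0459 = 7.13.

x* ≈ 187, y* ≈ 70.4, z* ≈ 7.13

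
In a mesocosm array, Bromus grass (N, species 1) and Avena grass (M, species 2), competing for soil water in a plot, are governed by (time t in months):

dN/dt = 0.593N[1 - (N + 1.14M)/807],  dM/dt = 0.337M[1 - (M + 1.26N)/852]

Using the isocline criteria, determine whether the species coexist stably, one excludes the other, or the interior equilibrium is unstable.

unstable coexistence (outcome depends on initial conditions)

Compare the nullcline intercepts: K1/α12 = 807/1.14 = 708 < K2 = 852; K2/α21 = 852/1.26 = 676 < K1 = 807.
Since both are reversed, neither can invade when rare; the interior point is a saddle.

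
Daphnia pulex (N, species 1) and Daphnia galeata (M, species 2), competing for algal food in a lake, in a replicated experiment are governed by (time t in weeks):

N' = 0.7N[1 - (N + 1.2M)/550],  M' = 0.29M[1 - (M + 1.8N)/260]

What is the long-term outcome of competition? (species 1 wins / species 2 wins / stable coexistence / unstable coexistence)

Compare the nullcline intercepts: K1/α12 = 550/1.2 = 458 > K2 = 260; K2/α21 = 260/1.8 = 144 < K1 = 550.
Since the inequalities point opposite ways, species 1 can invade but species 2 cannot.

species 1 excludes species 2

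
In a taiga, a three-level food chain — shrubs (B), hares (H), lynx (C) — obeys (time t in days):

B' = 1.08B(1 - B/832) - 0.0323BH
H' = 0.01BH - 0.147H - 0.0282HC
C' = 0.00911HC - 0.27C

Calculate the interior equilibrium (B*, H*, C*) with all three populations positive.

From dC/dt = 0: 0.00911H* = 0.27, so H* = 29.6.
From dB/dt = 0: 1.08(1 - B*/832) = 0.0323·29.6, giving B* = 832·(1 - 0.886) = 94.5.
From dH/dt = 0: 0.01·94.5 - 0.147 = 0.0282C*, so C* = 0.798/0.0282 = 28.3.

B* ≈ 94.5, H* ≈ 29.6, C* ≈ 28.3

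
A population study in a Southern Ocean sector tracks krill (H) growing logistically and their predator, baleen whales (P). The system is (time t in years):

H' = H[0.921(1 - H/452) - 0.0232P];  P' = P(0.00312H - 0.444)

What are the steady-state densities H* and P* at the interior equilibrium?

From dP/dt = 0 with P > 0: 0.00312H* = 0.444, so H* = 142.
Substitute into dH/dt = 0: 0.921(1 - 142/452) = 0.0232P*.
The bracket is 0.685, giving P* = 0.631/0.0232 = 27.2.

H* ≈ 142, P* ≈ 27.2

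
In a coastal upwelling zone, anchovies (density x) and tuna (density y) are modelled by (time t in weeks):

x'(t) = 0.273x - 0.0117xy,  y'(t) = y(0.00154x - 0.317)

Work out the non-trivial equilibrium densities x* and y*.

Set dy/dt = 0 with y > 0: 0.00154x - 0.317 = 0, so x* = 0.317/0.00154 = 206.
Set dx/dt = 0 with x > 0: 0.273 - 0.0117y = 0, so y* = 0.273/0.0117 = 23.3.

x* ≈ 206, y* ≈ 23.3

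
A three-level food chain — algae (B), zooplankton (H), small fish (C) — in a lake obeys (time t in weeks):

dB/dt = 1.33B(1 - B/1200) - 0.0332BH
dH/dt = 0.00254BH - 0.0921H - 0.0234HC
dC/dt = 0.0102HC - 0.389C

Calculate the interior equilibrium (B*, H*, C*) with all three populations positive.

B* ≈ 57.6, H* ≈ 38.1, C* ≈ 2.32

From dC/dt = 0: 0.0102H* = 0.389, so H* = 38.1.
From dB/dt = 0: 1.33(1 - B*/1200) = 0.0332·38.1, giving B* = 1200·(1 - 0.952) = 57.6.
From dH/dt = 0: 0.00254·57.6 - 0.0921 = 0.0234C*, so C* = 0.0542/0.0234 = 2.32.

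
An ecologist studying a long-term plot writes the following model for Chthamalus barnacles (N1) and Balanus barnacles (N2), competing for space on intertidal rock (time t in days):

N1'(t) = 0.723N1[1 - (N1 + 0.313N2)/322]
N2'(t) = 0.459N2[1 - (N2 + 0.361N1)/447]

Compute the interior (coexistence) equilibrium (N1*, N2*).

N1* ≈ 205, N2* ≈ 373

Setting both brackets to zero gives the nullclines N1 + 0.313N2 = 322 and 0.361N1 + N2 = 447.
Substituting N2 = 447 - 0.361N1 into the first: N1(1 - 0.313·0.361) = 322 - 0.313·447.
So N1* = 182/0.887 = 205, and then N2* = 447 - 0.361·205 = 373.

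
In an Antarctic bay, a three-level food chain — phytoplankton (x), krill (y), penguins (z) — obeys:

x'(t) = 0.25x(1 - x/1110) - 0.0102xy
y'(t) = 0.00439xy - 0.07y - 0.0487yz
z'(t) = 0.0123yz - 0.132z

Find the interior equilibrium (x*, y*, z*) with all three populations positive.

From dz/dt = 0: 0.0123y* = 0.132, so y* = 10.7.
From dx/dt = 0: 0.25(1 - x*/1110) = 0.0102·10.7, giving x* = 1110·(1 - 0.438) = 624.
From dy/dt = 0: 0.00439·624 - 0.07 = 0.0487z*, so z* = 2.67/0.0487 = 54.8.

x* ≈ 624, y* ≈ 10.7, z* ≈ 54.8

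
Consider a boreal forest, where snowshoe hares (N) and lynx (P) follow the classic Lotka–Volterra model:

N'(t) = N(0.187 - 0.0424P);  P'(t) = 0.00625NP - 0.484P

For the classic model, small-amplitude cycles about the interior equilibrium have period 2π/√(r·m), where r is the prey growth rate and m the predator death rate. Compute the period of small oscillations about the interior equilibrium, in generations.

T ≈ 20.9 generations

Here r = 0.187 and m = 0.484, so r·m = 0.0905.
ω = √0.0905 = 0.301 per generation, hence T = 2π/ω ≈ 20.9 generations.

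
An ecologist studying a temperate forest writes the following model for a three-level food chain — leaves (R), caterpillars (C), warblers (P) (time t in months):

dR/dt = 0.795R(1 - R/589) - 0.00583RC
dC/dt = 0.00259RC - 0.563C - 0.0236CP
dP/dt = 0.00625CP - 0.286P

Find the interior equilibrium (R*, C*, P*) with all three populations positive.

From dP/dt = 0: 0.00625C* = 0.286, so C* = 45.8.
From dR/dt = 0: 0.795(1 - R*/589) = 0.00583·45.8, giving R* = 589·(1 - 0.336) = 391.
From dC/dt = 0: 0.00259·391 - 0.563 = 0.0236P*, so P* = 0.451/0.0236 = 19.1.

R* ≈ 391, C* ≈ 45.8, P* ≈ 19.1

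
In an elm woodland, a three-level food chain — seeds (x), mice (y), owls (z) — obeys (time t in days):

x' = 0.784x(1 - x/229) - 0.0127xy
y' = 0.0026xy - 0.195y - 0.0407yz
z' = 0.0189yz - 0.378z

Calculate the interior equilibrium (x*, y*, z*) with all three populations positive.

From dz/dt = 0: 0.0189y* = 0.378, so y* = 20.
From dx/dt = 0: 0.784(1 - x*/229) = 0.0127·20, giving x* = 229·(1 - 0.324) = 155.
From dy/dt = 0: 0.0026·155 - 0.195 = 0.0407z*, so z* = 0.208/0.0407 = 5.1.

x* ≈ 155, y* ≈ 20, z* ≈ 5.1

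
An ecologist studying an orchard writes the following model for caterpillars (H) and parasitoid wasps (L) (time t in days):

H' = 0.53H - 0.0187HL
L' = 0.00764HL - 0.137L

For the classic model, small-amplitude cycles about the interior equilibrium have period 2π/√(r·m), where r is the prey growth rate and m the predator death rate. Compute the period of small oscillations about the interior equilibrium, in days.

T ≈ 23.3 days

Here r = 0.53 and m = 0.137, so r·m = 0.0726.
ω = √0.0726 = 0.269 per day, hence T = 2π/ω ≈ 23.3 days.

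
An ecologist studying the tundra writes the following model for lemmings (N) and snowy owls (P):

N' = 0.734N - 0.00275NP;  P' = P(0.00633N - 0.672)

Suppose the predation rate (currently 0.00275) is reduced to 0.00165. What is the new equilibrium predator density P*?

P* ≈ 445

At the interior fixed point, setting dN/dt = 0 with N > 0 fixes P* = (prey growth rate)/(NP coefficient) — independent of the other coefficients.
With the change, P* = 0.734/0.00165 = 445; it rises from 267.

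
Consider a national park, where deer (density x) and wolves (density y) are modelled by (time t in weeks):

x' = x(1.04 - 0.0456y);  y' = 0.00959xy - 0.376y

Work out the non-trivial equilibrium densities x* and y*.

Set dy/dt = 0 with y > 0: 0.00959x - 0.376 = 0, so x* = 0.376/0.00959 = 39.2.
Set dx/dt = 0 with x > 0: 1.04 - 0.0456y = 0, so y* = 1.04/0.0456 = 22.8.

x* ≈ 39.2, y* ≈ 22.8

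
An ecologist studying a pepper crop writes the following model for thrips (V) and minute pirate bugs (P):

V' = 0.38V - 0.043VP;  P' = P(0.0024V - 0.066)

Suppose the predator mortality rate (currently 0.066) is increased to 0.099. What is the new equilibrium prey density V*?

At the interior fixed point, setting dP/dt = 0 with P > 0 fixes V* = (predator death rate)/(VP coefficient) — independent of the other coefficients.
With the change, V* = 0.099/0.0024 = 41.3; it rises from 27.5.

V* ≈ 41.3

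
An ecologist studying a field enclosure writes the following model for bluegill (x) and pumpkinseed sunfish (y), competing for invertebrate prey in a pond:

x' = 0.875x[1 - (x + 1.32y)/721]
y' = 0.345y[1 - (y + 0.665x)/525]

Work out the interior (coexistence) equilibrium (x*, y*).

x* ≈ 229, y* ≈ 373

Setting both brackets to zero gives the nullclines x + 1.32y = 721 and 0.665x + y = 525.
Substituting y = 525 - 0.665x into the first: x(1 - 1.32·0.665) = 721 - 1.32·525.
So x* = 28/0.122 = 229, and then y* = 525 - 0.665·229 = 373.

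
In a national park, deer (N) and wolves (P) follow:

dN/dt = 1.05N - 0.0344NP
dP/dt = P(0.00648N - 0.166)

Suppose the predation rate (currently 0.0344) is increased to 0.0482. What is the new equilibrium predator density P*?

At the interior fixed point, setting dN/dt = 0 with N > 0 fixes P* = (prey growth rate)/(NP coefficient) — independent of the other coefficients.
With the change, P* = 1.05/0.0482 = 21.8; it falls from 30.5.

P* ≈ 21.8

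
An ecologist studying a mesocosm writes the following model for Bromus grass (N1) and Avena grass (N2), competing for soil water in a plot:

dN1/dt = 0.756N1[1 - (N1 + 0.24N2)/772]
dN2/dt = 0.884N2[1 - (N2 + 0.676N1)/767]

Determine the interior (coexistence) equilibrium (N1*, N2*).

N1* ≈ 702, N2* ≈ 293

Setting both brackets to zero gives the nullclines N1 + 0.24N2 = 772 and 0.676N1 + N2 = 767.
Substituting N2 = 767 - 0.676N1 into the first: N1(1 - 0.24·0.676) = 772 - 0.24·767.
So N1* = 588/0.838 = 702, and then N2* = 767 - 0.676·702 = 293.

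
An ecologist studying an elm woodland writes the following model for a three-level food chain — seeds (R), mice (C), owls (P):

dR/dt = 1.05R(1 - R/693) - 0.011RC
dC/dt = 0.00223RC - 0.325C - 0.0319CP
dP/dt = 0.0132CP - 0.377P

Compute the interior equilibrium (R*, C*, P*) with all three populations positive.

R* ≈ 486, C* ≈ 28.6, P* ≈ 23.8

From dP/dt = 0: 0.0132C* = 0.377, so C* = 28.6.
From dR/dt = 0: 1.05(1 - R*/693) = 0.011·28.6, giving R* = 693·(1 - 0.299) = 486.
From dC/dt = 0: 0.00223·486 - 0.325 = 0.0319P*, so P* = 0.758/0.0319 = 23.8.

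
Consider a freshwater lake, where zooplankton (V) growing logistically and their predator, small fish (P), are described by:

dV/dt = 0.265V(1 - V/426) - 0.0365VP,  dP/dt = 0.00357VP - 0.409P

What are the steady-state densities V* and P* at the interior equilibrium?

From dP/dt = 0 with P > 0: 0.00357V* = 0.409, so V* = 115.
Substitute into dV/dt = 0: 0.265(1 - 115/426) = 0.0365P*.
The bracket is 0.731, giving P* = 0.194/0.0365 = 5.31.

V* ≈ 115, P* ≈ 5.31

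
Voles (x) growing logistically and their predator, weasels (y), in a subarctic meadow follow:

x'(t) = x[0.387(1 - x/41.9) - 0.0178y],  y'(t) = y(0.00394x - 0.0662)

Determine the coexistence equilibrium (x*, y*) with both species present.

x* ≈ 16.8, y* ≈ 13

From dy/dt = 0 with y > 0: 0.00394x* = 0.0662, so x* = 16.8.
Substitute into dx/dt = 0: 0.387(1 - 16.8/41.9) = 0.0178y*.
The bracket is 0.599, giving y* = 0.232/0.0178 = 13.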